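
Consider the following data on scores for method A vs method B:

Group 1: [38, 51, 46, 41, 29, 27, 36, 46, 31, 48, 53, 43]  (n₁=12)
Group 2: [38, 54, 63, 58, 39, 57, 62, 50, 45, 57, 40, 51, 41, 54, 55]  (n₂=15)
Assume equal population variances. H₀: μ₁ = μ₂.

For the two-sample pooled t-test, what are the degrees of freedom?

degrees of freedom = 25

df = n₁ + n₂ − 2 = 12 + 15 − 2 = 25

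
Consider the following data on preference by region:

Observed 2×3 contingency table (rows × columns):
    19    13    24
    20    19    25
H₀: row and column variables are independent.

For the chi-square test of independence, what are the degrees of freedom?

degrees of freedom = 2

df = (r−1)(c−1) = (2−1)·(3−1) = 2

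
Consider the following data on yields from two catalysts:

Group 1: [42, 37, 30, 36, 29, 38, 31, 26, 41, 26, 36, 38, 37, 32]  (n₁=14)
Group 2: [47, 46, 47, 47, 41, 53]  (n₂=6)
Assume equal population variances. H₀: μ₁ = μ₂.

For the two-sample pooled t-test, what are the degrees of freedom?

degrees of freedom = 18

df = n₁ + n₂ − 2 = 14 + 6 − 2 = 18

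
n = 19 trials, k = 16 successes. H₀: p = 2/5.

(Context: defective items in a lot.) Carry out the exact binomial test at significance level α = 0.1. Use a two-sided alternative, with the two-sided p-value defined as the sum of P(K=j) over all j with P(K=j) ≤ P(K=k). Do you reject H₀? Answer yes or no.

reject H₀: yes

Exact binomial: n=19, k=16, p₀=2/5=0.4000
P(X=j) = C(n,j)·p₀^j·(1−p₀)^(n−j); p = Σ P(X=j) over j with P(X=j) ≤ P(X=16)
p-value (two-sided) = 0.00016
At α=0.1: p < α → reject H₀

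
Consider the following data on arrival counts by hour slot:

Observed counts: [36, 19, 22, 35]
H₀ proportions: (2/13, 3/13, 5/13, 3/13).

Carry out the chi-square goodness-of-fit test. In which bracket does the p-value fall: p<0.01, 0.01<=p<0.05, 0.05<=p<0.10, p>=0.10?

p-value bracket: p<0.01

n = 112; E_i = n·p_i = [17.23, 25.85, 43.08, 25.85]
χ² = (36−17.23)²/17.23 + (19−25.85)²/25.85 + (22−43.08)²/43.08 + (35−25.85)²/25.85 = 35.8131
df = 3
p-value (upper-tail) = 0.00000
→ bracket: p<0.01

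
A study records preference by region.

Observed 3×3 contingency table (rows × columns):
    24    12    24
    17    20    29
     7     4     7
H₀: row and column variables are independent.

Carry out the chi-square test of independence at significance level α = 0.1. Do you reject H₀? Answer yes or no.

Row totals [60, 66, 18], col totals [48, 36, 60], n=144
χ² = (24−20.00)²/20.00 + (12−15.00)²/15.00 + (24−25.00)²/25.00 + (17−22.00)²/22.00 + (20−16.50)²/16.50 + (29−27.50)²/27.50 + (7−6.00)²/6.00 + (4−4.50)²/4.50 + (7−7.50)²/7.50 = 3.6562
df = 4
p-value (upper-tail) = 0.45453
At α=0.1: p ≥ α → fail to reject H₀

reject H₀: no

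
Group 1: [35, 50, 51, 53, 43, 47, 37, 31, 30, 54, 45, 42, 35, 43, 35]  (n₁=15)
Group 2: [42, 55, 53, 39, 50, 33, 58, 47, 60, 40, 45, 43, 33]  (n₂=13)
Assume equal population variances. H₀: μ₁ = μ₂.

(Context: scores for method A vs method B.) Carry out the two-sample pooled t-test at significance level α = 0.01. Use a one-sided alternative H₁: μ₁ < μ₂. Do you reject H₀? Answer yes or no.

reject H₀: no

x̄₁=42.067, s₁=7.941, n₁=15
x̄₂=46.000, s₂=8.832, n₂=13
s_p² = [14·7.941² + 12·8.832²]/26 = 69.9590
SE = √(s_p²·(1/15+1/13)) = 3.1694
t = (42.067−46.000)/3.1694 = -1.2410
df = 26
p-value (one-sided, H₁ less) = 0.11284
At α=0.01: p ≥ α → fail to reject H₀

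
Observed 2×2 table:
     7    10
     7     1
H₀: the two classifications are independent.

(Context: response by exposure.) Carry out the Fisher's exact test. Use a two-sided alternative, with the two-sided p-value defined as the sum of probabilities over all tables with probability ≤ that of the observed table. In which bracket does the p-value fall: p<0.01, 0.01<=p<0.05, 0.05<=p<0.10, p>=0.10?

p-value bracket: 0.01<=p<0.05

Margins: r₁=17, r₂=8, c₁=14, c₂=11, n=25
p_obs = C(17,7)·C(8,7)/C(25,14); sum pmf over tables with pmf ≤ p_obs
p-value (two-sided) = 0.04211
→ bracket: 0.01<=p<0.05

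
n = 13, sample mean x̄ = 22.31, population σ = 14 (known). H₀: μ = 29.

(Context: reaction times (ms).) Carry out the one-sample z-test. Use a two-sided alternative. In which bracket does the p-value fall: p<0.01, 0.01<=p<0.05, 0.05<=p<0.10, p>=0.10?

p-value bracket: 0.05<=p<0.10

SE = σ/√n = 14/√13 = 3.8829
z = (x̄−μ₀)/SE = (22.31−29)/3.8829 = -1.7229
p-value (two-sided) = 0.08490
→ bracket: 0.05<=p<0.10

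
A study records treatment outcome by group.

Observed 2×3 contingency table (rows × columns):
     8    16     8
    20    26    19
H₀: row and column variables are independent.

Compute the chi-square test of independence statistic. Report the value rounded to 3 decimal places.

test statistic = 0.880

Row totals [32, 65], col totals [28, 42, 27], n=97
χ² = (8−9.24)²/9.24 + (16−13.86)²/13.86 + (8−8.91)²/8.91 + (20−18.76)²/18.76 + (26−28.14)²/28.14 + (19−18.09)²/18.09 = 0.8804
df = 2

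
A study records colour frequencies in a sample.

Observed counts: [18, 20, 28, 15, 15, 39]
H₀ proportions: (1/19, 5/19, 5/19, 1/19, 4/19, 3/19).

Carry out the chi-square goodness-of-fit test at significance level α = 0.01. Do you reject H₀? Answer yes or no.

reject H₀: yes

n = 135; E_i = n·p_i = [7.11, 35.53, 35.53, 7.11, 28.42, 21.32]
χ² = (18−7.11)²/7.11 + (20−35.53)²/35.53 + (28−35.53)²/35.53 + (15−7.11)²/7.11 + (15−28.42)²/28.42 + (39−21.32)²/21.32 = 54.8663
df = 5
p-value (upper-tail) = 0.00000
At α=0.01: p < α → reject H₀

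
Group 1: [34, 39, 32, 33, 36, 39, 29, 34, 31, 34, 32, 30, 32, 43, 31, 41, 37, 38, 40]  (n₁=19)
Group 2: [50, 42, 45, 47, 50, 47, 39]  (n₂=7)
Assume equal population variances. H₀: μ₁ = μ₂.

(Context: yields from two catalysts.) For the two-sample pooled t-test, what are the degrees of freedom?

df = n₁ + n₂ − 2 = 19 + 7 − 2 = 24

degrees of freedom = 24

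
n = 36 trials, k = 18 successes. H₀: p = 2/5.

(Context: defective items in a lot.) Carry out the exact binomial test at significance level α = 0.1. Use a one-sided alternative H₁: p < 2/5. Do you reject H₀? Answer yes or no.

Exact binomial: n=36, k=18, p₀=2/5=0.4000
P(X≤18) from Σ C(n,i)·p₀^i·(1−p₀)^(n−i)
p-value (one-sided, H₁ less) = 0.91736
At α=0.1: p ≥ α → fail to reject H₀

reject H₀: no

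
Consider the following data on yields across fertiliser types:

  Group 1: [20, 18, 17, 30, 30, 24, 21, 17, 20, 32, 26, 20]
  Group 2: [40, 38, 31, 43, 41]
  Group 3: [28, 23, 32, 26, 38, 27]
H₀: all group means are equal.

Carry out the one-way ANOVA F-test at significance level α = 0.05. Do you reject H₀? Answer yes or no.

Group means [22.92, 38.60, 29.00], grand mean 27.913
SSB = Σnᵢ(x̄ᵢ−x̄)² = 877.709; SSW = ΣΣ(x−x̄ᵢ)² = 542.117
MSB = 877.709/2 = 438.8547; MSW = 542.117/20 = 27.1058
F = MSB/MSW = 16.1904
df = (2, 20)
p-value (upper-tail) = 0.00007
At α=0.05: p < α → reject H₀

reject H₀: yes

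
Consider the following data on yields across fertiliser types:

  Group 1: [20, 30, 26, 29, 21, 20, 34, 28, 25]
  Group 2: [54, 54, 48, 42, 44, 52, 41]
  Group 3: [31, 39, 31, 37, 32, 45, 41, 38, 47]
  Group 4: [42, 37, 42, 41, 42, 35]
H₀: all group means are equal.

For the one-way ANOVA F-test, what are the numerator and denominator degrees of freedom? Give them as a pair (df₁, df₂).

k = 4 groups, N = 31 total
df = (k−1, N−k) = (4−1, 31−4) = (3, 27)

degrees of freedom = [3, 27]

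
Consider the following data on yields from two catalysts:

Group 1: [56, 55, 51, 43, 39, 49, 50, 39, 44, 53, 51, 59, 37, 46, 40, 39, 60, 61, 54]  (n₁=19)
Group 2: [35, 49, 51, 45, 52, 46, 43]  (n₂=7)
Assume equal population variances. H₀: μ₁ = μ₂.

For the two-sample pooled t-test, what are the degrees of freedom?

degrees of freedom = 24

df = n₁ + n₂ − 2 = 19 + 7 − 2 = 24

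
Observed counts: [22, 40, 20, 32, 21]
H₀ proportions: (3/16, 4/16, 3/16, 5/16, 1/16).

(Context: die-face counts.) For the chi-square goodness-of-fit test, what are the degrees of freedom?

degrees of freedom = 4

df = k − 1 = 5 − 1 = 4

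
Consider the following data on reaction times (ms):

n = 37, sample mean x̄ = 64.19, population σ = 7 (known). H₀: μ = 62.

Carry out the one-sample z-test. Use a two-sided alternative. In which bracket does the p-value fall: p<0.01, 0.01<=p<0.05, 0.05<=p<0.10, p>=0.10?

SE = σ/√n = 7/√37 = 1.1508
z = (x̄−μ₀)/SE = (64.19−62)/1.1508 = 1.9030
p-value (two-sided) = 0.05704
→ bracket: 0.05<=p<0.10

p-value bracket: 0.05<=p<0.10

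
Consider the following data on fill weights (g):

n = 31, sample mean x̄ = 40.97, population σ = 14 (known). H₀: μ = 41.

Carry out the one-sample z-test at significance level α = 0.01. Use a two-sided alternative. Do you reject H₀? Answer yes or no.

reject H₀: no

SE = σ/√n = 14/√31 = 2.5145
z = (x̄−μ₀)/SE = (40.97−41)/2.5145 = -0.0119
p-value (two-sided) = 0.99048
At α=0.01: p ≥ α → fail to reject H₀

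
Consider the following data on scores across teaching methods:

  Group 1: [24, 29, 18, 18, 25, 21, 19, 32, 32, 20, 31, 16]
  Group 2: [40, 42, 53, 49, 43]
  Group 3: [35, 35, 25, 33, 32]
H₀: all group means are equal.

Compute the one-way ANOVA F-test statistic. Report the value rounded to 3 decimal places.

test statistic = 27.633

Group means [23.75, 45.40, 32.00], grand mean 30.545
SSB = Σnᵢ(x̄ᵢ−x̄)² = 1668.005; SSW = ΣΣ(x−x̄ᵢ)² = 573.450
MSB = 1668.005/2 = 834.0023; MSW = 573.450/19 = 30.1816
F = MSB/MSW = 27.6328
df = (2, 19)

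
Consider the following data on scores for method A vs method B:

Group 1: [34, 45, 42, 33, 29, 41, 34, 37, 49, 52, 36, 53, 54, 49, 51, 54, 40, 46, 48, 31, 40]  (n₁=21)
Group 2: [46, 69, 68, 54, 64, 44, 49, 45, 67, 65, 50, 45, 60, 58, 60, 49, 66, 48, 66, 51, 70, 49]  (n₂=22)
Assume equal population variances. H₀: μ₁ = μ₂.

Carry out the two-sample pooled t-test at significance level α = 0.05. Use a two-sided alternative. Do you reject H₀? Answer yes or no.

x̄₁=42.762, s₁=8.080, n₁=21
x̄₂=56.500, s₂=9.174, n₂=22
s_p² = [20·8.080² + 21·9.174²]/41 = 74.9588
SE = √(s_p²·(1/21+1/22)) = 2.6413
t = (42.762−56.500)/2.6413 = -5.2012
df = 41
p-value (two-sided) = 0.00001
At α=0.05: p < α → reject H₀

reject H₀: yes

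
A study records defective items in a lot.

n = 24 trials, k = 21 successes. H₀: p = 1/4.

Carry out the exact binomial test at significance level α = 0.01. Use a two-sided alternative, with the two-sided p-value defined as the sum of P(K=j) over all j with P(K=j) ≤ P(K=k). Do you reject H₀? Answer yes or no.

Exact binomial: n=24, k=21, p₀=1/4=0.2500
P(X=j) = C(n,j)·p₀^j·(1−p₀)^(n−j); p = Σ P(X=j) over j with P(X=j) ≤ P(X=21)
p-value (two-sided) = 0.00000
At α=0.01: p < α → reject H₀

reject H₀: yes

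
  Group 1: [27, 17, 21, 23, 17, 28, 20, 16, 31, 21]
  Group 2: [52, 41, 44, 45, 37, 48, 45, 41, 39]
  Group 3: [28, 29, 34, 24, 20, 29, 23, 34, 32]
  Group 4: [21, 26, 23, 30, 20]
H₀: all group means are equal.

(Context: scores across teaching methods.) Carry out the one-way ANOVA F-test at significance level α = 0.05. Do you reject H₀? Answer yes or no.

Group means [22.10, 43.56, 28.11, 24.00], grand mean 29.879
SSB = Σnᵢ(x̄ᵢ−x̄)² = 2489.504; SSW = ΣΣ(x−x̄ᵢ)² = 668.011
MSB = 2489.504/3 = 829.8347; MSW = 668.011/29 = 23.0349
F = MSB/MSW = 36.0252
df = (3, 29)
p-value (upper-tail) = 0.00000
At α=0.05: p < α → reject H₀

reject H₀: yes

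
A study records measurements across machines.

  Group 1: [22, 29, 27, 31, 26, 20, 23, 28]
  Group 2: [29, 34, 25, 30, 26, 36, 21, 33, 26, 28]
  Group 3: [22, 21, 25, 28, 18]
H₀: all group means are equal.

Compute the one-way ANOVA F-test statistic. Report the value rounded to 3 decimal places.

test statistic = 3.615

Group means [25.75, 28.80, 22.80], grand mean 26.435
SSB = Σnᵢ(x̄ᵢ−x̄)² = 125.752; SSW = ΣΣ(x−x̄ᵢ)² = 347.900
MSB = 125.752/2 = 62.8761; MSW = 347.900/20 = 17.3950
F = MSB/MSW = 3.6146
df = (2, 20)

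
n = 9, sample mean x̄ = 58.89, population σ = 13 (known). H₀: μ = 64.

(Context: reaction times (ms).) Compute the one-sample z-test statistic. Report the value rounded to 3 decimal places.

SE = σ/√n = 13/√9 = 4.3333
z = (x̄−μ₀)/SE = (58.89−64)/4.3333 = -1.1792

test statistic = -1.179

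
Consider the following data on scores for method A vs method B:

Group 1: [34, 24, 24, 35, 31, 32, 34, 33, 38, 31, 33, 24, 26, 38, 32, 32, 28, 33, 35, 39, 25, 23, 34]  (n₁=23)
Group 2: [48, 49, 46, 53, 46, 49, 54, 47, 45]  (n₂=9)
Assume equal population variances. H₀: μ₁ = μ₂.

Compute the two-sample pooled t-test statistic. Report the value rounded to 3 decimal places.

x̄₁=31.217, s₁=4.843, n₁=23
x̄₂=48.556, s₂=3.127, n₂=9
s_p² = [22·4.843² + 8·3.127²]/30 = 19.8045
SE = √(s_p²·(1/23+1/9)) = 1.7497
t = (31.217−48.556)/1.7497 = -9.9090
df = 30

test statistic = -9.909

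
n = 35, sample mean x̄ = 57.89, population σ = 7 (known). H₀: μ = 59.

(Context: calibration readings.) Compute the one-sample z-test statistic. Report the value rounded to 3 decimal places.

SE = σ/√n = 7/√35 = 1.1832
z = (x̄−μ₀)/SE = (57.89−59)/1.1832 = -0.9381

test statistic = -0.938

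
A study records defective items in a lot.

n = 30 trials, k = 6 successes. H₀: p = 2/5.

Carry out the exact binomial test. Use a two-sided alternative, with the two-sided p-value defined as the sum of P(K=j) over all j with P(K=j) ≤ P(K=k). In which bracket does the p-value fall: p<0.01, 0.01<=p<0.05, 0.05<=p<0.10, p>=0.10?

p-value bracket: 0.01<=p<0.05

Exact binomial: n=30, k=6, p₀=2/5=0.4000
P(X=j) = C(n,j)·p₀^j·(1−p₀)^(n−j); p = Σ P(X=j) over j with P(X=j) ≤ P(X=6)
p-value (two-sided) = 0.02548
→ bracket: 0.01<=p<0.05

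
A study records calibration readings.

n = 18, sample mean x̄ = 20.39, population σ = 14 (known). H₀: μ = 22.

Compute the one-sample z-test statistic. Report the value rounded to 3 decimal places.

SE = σ/√n = 14/√18 = 3.2998
z = (x̄−μ₀)/SE = (20.39−22)/3.2998 = -0.4879

test statistic = -0.488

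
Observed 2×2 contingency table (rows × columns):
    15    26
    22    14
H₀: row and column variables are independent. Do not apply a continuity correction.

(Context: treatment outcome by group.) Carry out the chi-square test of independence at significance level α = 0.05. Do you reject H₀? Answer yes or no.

reject H₀: yes

Row totals [41, 36], col totals [37, 40], n=77
χ² = (15−19.70)²/19.70 + (26−21.30)²/21.30 + (22−17.30)²/17.30 + (14−18.70)²/18.70 = 4.6191
df = 1
p-value (upper-tail) = 0.03162
At α=0.05: p < α → reject H₀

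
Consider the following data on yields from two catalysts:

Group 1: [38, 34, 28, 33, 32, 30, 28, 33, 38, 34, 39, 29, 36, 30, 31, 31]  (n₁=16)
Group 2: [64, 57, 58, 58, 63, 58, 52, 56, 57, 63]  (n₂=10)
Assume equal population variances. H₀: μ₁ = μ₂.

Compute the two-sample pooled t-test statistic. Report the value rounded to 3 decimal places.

x̄₁=32.750, s₁=3.550, n₁=16
x̄₂=58.600, s₂=3.718, n₂=10
s_p² = [15·3.550² + 9·3.718²]/24 = 13.0583
SE = √(s_p²·(1/16+1/10)) = 1.4567
t = (32.750−58.600)/1.4567 = -17.7456
df = 24

test statistic = -17.746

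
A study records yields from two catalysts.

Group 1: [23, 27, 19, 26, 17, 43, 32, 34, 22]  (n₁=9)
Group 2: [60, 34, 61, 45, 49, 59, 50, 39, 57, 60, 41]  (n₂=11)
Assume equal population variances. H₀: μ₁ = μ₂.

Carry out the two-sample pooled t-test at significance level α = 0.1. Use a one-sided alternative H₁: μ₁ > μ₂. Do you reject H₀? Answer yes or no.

x̄₁=27.000, s₁=8.185, n₁=9
x̄₂=50.455, s₂=9.658, n₂=11
s_p² = [8·8.185² + 10·9.658²]/18 = 81.5960
SE = √(s_p²·(1/9+1/11)) = 4.0601
t = (27.000−50.455)/4.0601 = -5.7769
df = 18
p-value (one-sided, H₁ greater) = 0.99999
At α=0.1: p ≥ α → fail to reject H₀

reject H₀: no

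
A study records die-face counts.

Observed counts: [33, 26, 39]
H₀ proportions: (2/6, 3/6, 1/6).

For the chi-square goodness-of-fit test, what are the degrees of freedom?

df = k − 1 = 3 − 1 = 2

degrees of freedom = 2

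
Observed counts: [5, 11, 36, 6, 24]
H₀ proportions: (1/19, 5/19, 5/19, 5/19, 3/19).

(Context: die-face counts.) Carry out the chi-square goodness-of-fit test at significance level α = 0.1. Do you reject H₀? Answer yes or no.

reject H₀: yes

n = 82; E_i = n·p_i = [4.32, 21.58, 21.58, 21.58, 12.95]
χ² = (5−4.32)²/4.32 + (11−21.58)²/21.58 + (36−21.58)²/21.58 + (6−21.58)²/21.58 + (24−12.95)²/12.95 = 35.6146
df = 4
p-value (upper-tail) = 0.00000
At α=0.1: p < α → reject H₀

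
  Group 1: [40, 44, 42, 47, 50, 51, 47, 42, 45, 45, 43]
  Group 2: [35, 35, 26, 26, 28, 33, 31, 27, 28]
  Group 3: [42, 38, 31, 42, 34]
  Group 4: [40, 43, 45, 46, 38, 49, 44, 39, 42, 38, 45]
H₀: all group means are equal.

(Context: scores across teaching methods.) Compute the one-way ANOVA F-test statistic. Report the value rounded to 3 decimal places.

test statistic = 30.975

Group means [45.09, 29.89, 37.40, 42.64], grand mean 39.472
SSB = Σnᵢ(x̄ᵢ−x̄)² = 1305.429; SSW = ΣΣ(x−x̄ᵢ)² = 449.543
MSB = 1305.429/3 = 435.1429; MSW = 449.543/32 = 14.0482
F = MSB/MSW = 30.9749
df = (3, 32)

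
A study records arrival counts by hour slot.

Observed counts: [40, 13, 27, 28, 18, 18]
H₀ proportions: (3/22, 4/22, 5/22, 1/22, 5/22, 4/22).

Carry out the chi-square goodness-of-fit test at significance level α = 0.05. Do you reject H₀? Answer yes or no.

reject H₀: yes

n = 144; E_i = n·p_i = [19.64, 26.18, 32.73, 6.55, 32.73, 26.18]
χ² = (40−19.64)²/19.64 + (13−26.18)²/26.18 + (27−32.73)²/32.73 + (28−6.55)²/6.55 + (18−32.73)²/32.73 + (18−26.18)²/26.18 = 108.2641
df = 5
p-value (upper-tail) = 0.00000
At α=0.05: p < α → reject H₀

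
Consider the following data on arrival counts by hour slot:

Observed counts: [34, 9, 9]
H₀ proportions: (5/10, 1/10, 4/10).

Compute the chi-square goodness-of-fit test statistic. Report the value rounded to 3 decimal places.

test statistic = 11.933

n = 52; E_i = n·p_i = [26.00, 5.20, 20.80]
χ² = (34−26.00)²/26.00 + (9−5.20)²/5.20 + (9−20.80)²/20.80 = 11.9327
df = 2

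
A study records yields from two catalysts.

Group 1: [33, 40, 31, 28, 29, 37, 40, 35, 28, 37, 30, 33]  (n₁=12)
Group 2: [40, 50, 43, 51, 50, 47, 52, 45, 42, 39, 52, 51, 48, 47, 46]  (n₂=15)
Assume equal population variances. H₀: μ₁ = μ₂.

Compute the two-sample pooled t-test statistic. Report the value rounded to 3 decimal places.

test statistic = -8.004

x̄₁=33.417, s₁=4.379, n₁=12
x̄₂=46.867, s₂=4.307, n₂=15
s_p² = [11·4.379² + 14·4.307²]/25 = 18.8260
SE = √(s_p²·(1/12+1/15)) = 1.6804
t = (33.417−46.867)/1.6804 = -8.0038
df = 25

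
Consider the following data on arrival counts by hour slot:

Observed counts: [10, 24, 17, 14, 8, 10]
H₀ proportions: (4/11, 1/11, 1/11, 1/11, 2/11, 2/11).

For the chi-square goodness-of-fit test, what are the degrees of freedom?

degrees of freedom = 5

df = k − 1 = 6 − 1 = 5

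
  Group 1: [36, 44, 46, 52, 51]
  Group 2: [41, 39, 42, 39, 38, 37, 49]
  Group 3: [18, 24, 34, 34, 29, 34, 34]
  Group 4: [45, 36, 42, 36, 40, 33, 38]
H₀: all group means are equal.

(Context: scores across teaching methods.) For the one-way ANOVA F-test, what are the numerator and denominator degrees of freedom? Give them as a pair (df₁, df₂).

k = 4 groups, N = 26 total
df = (k−1, N−k) = (4−1, 26−4) = (3, 22)

degrees of freedom = [3, 22]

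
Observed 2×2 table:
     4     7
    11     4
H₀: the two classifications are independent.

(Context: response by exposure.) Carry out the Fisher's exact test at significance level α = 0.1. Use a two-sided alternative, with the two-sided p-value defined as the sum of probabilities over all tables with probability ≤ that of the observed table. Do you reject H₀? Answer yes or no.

reject H₀: no

Margins: r₁=11, r₂=15, c₁=15, c₂=11, n=26
p_obs = C(11,4)·C(15,11)/C(26,15); sum pmf over tables with pmf ≤ p_obs
p-value (two-sided) = 0.10887
At α=0.1: p ≥ α → fail to reject H₀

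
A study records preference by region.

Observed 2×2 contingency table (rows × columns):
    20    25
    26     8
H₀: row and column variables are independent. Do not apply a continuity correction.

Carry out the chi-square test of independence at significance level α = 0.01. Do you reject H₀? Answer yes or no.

reject H₀: yes

Row totals [45, 34], col totals [46, 33], n=79
χ² = (20−26.20)²/26.20 + (25−18.80)²/18.80 + (26−19.80)²/19.80 + (8−14.20)²/14.20 = 8.1669
df = 1
p-value (upper-tail) = 0.00427
At α=0.01: p < α → reject H₀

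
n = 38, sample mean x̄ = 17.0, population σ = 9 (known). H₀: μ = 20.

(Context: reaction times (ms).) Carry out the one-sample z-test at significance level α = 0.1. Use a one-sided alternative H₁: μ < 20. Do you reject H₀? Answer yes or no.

SE = σ/√n = 9/√38 = 1.4600
z = (x̄−μ₀)/SE = (17.0−20)/1.4600 = -2.0548
p-value (one-sided, H₁ less) = 0.01995
At α=0.1: p < α → reject H₀

reject H₀: yes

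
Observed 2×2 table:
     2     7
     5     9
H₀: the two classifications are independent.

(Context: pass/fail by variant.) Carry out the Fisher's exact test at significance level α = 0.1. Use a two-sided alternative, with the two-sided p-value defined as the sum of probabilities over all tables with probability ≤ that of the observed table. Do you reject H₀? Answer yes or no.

reject H₀: no

Margins: r₁=9, r₂=14, c₁=7, c₂=16, n=23
p_obs = C(9,2)·C(14,5)/C(23,7); sum pmf over tables with pmf ≤ p_obs
p-value (two-sided) = 0.65702
At α=0.1: p ≥ α → fail to reject H₀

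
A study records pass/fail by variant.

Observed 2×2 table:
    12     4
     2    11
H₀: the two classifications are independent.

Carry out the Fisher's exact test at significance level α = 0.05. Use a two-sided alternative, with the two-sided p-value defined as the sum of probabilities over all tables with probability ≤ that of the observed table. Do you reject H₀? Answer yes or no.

Margins: r₁=16, r₂=13, c₁=14, c₂=15, n=29
p_obs = C(16,12)·C(13,2)/C(29,14); sum pmf over tables with pmf ≤ p_obs
p-value (two-sided) = 0.00251
At α=0.05: p < α → reject H₀

reject H₀: yes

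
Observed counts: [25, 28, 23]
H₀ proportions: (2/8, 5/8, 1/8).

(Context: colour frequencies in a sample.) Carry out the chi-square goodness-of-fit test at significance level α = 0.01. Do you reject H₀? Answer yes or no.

reject H₀: yes

n = 76; E_i = n·p_i = [19.00, 47.50, 9.50]
χ² = (25−19.00)²/19.00 + (28−47.50)²/47.50 + (23−9.50)²/9.50 = 29.0842
df = 2
p-value (upper-tail) = 0.00000
At α=0.01: p < α → reject H₀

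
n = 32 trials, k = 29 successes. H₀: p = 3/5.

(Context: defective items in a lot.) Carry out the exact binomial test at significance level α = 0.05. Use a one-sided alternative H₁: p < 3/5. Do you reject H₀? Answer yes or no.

Exact binomial: n=32, k=29, p₀=3/5=0.6000
P(X≤29) from Σ C(n,i)·p₀^i·(1−p₀)^(n−i)
p-value (one-sided, H₁ less) = 0.99998
At α=0.05: p ≥ α → fail to reject H₀

reject H₀: no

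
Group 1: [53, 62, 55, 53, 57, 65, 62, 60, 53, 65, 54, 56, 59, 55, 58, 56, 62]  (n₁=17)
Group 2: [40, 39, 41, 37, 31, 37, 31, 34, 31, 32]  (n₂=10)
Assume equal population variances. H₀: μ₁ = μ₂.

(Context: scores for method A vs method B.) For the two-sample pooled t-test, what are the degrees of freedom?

degrees of freedom = 25

df = n₁ + n₂ − 2 = 17 + 10 − 2 = 25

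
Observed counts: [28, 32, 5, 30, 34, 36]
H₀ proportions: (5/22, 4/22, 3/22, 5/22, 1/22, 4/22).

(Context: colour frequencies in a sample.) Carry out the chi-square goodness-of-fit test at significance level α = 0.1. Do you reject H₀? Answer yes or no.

n = 165; E_i = n·p_i = [37.50, 30.00, 22.50, 37.50, 7.50, 30.00]
χ² = (28−37.50)²/37.50 + (32−30.00)²/30.00 + (5−22.50)²/22.50 + (30−37.50)²/37.50 + (34−7.50)²/7.50 + (36−30.00)²/30.00 = 112.4844
df = 5
p-value (upper-tail) = 0.00000
At α=0.1: p < α → reject H₀

reject H₀: yes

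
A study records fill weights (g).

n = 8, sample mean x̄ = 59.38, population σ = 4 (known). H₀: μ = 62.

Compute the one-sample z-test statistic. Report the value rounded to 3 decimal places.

SE = σ/√n = 4/√8 = 1.4142
z = (x̄−μ₀)/SE = (59.38−62)/1.4142 = -1.8526

test statistic = -1.853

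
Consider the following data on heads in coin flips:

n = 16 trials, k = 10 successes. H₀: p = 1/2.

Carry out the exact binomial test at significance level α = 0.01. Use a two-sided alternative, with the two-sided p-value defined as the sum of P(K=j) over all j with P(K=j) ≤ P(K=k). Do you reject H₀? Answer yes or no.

Exact binomial: n=16, k=10, p₀=1/2=0.5000
P(X=j) = C(n,j)·p₀^j·(1−p₀)^(n−j); p = Σ P(X=j) over j with P(X=j) ≤ P(X=10)
p-value (two-sided) = 0.45450
At α=0.01: p ≥ α → fail to reject H₀

reject H₀: no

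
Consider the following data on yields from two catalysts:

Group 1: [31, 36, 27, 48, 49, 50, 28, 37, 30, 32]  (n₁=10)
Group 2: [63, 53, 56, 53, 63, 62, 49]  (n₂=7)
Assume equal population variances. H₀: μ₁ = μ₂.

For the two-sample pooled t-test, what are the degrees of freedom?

df = n₁ + n₂ − 2 = 10 + 7 − 2 = 15

degrees of freedom = 15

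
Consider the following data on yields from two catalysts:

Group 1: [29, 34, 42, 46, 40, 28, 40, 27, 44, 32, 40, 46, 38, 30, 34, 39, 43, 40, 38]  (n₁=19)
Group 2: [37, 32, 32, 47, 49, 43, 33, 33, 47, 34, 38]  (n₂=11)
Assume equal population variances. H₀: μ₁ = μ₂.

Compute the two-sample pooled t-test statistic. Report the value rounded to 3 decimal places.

test statistic = -0.536

x̄₁=37.368, s₁=6.002, n₁=19
x̄₂=38.636, s₂=6.652, n₂=11
s_p² = [18·6.002² + 10·6.652²]/28 = 38.9631
SE = √(s_p²·(1/19+1/11)) = 2.3649
t = (37.368−38.636)/2.3649 = -0.5361
df = 28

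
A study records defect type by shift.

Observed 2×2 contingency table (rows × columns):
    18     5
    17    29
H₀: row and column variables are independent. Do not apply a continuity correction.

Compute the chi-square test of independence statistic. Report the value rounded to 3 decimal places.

Row totals [23, 46], col totals [35, 34], n=69
χ² = (18−11.67)²/11.67 + (5−11.33)²/11.33 + (17−23.33)²/23.33 + (29−22.67)²/22.67 = 10.4660
df = 1

test statistic = 10.466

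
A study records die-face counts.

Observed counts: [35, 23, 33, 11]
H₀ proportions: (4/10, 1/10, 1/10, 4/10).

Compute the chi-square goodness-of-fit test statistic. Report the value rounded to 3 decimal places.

test statistic = 89.618

n = 102; E_i = n·p_i = [40.80, 10.20, 10.20, 40.80]
χ² = (35−40.80)²/40.80 + (23−10.20)²/10.20 + (33−10.20)²/10.20 + (11−40.80)²/40.80 = 89.6176
df = 3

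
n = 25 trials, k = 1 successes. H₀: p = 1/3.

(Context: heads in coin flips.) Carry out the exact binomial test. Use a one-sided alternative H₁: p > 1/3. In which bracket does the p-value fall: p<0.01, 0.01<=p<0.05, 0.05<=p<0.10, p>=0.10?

p-value bracket: p>=0.10

Exact binomial: n=25, k=1, p₀=1/3=0.3333
P(X≥1) from Σ C(n,i)·p₀^i·(1−p₀)^(n−i)
p-value (one-sided, H₁ greater) = 0.99996
→ bracket: p>=0.10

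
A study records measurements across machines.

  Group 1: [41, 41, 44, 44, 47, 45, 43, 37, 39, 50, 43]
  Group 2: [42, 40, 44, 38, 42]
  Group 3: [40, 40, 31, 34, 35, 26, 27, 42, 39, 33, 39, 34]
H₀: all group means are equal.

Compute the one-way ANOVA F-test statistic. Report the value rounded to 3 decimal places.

test statistic = 11.063

Group means [43.09, 41.20, 35.00], grand mean 39.286
SSB = Σnᵢ(x̄ᵢ−x̄)² = 398.005; SSW = ΣΣ(x−x̄ᵢ)² = 449.709
MSB = 398.005/2 = 199.0026; MSW = 449.709/25 = 17.9884
F = MSB/MSW = 11.0629
df = (2, 25)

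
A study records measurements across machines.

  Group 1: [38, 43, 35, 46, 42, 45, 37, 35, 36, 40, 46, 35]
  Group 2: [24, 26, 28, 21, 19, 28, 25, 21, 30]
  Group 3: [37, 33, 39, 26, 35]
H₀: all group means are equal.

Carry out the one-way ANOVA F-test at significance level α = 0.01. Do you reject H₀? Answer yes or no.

Group means [39.83, 24.67, 34.00], grand mean 33.462
SSB = Σnᵢ(x̄ᵢ−x̄)² = 1184.795; SSW = ΣΣ(x−x̄ᵢ)² = 425.667
MSB = 1184.795/2 = 592.3974; MSW = 425.667/23 = 18.5072
F = MSB/MSW = 32.0089
df = (2, 23)
p-value (upper-tail) = 0.00000
At α=0.01: p < α → reject H₀

reject H₀: yes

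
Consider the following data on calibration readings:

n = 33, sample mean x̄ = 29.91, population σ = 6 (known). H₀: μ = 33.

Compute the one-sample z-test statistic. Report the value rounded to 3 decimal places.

test statistic = -2.958

SE = σ/√n = 6/√33 = 1.0445
z = (x̄−μ₀)/SE = (29.91−33)/1.0445 = -2.9584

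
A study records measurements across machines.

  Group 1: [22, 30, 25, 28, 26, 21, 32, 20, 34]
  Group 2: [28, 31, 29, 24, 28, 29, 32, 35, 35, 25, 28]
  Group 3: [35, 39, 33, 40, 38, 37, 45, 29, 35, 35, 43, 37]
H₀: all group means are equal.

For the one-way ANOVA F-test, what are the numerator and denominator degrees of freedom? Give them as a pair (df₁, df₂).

k = 3 groups, N = 32 total
df = (k−1, N−k) = (3−1, 32−3) = (2, 29)

degrees of freedom = [2, 29]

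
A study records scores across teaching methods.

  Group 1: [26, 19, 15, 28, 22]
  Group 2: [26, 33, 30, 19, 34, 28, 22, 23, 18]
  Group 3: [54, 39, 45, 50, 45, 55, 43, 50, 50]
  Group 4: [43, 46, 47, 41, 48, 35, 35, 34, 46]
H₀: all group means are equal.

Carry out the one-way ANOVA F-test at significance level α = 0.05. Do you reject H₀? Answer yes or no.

reject H₀: yes

Group means [22.00, 25.89, 47.89, 41.67], grand mean 35.906
SSB = Σnᵢ(x̄ᵢ−x̄)² = 3460.941; SSW = ΣΣ(x−x̄ᵢ)² = 857.778
MSB = 3460.941/3 = 1153.6470; MSW = 857.778/28 = 30.6349
F = MSB/MSW = 37.6579
df = (3, 28)
p-value (upper-tail) = 0.00000
At α=0.05: p < α → reject H₀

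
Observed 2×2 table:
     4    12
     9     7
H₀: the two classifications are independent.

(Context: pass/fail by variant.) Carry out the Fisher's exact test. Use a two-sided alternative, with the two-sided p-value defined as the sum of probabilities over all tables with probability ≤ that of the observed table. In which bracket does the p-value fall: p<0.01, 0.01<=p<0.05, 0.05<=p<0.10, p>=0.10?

Margins: r₁=16, r₂=16, c₁=13, c₂=19, n=32
p_obs = C(16,4)·C(16,9)/C(32,13); sum pmf over tables with pmf ≤ p_obs
p-value (two-sided) = 0.14888
→ bracket: p>=0.10

p-value bracket: p>=0.10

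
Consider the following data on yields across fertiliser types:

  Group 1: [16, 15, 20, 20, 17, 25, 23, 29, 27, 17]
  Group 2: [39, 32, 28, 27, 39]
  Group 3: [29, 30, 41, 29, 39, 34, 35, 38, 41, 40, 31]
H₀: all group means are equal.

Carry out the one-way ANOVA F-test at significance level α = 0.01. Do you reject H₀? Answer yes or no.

Group means [20.90, 33.00, 35.18], grand mean 29.269
SSB = Σnᵢ(x̄ᵢ−x̄)² = 1154.579; SSW = ΣΣ(x−x̄ᵢ)² = 584.536
MSB = 1154.579/2 = 577.2895; MSW = 584.536/23 = 25.4146
F = MSB/MSW = 22.7149
df = (2, 23)
p-value (upper-tail) = 0.00000
At α=0.01: p < α → reject H₀

reject H₀: yes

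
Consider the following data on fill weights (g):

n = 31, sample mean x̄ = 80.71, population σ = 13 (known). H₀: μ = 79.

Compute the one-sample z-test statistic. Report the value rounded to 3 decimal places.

SE = σ/√n = 13/√31 = 2.3349
z = (x̄−μ₀)/SE = (80.71−79)/2.3349 = 0.7324

test statistic = 0.732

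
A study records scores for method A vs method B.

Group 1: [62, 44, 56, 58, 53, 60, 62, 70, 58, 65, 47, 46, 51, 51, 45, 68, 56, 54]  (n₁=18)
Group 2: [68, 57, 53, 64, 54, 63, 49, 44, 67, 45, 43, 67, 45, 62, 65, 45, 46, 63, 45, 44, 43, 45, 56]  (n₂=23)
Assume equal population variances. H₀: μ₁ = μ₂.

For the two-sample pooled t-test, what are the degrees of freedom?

degrees of freedom = 39

df = n₁ + n₂ − 2 = 18 + 23 − 2 = 39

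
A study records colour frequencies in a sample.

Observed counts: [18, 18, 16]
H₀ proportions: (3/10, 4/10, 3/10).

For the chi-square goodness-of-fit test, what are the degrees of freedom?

df = k − 1 = 3 − 1 = 2

degrees of freedom = 2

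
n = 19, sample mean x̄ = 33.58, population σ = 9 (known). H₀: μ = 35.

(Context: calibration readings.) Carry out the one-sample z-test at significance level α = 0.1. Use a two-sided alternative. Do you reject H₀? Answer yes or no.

reject H₀: no

SE = σ/√n = 9/√19 = 2.0647
z = (x̄−μ₀)/SE = (33.58−35)/2.0647 = -0.6877
p-value (two-sided) = 0.49162
At α=0.1: p ≥ α → fail to reject H₀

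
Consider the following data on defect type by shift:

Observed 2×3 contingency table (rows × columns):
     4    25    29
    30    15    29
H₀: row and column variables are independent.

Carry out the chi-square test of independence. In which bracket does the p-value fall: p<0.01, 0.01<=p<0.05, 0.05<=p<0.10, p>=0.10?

Row totals [58, 74], col totals [34, 40, 58], n=132
χ² = (4−14.94)²/14.94 + (25−17.58)²/17.58 + (29−25.48)²/25.48 + (30−19.06)²/19.06 + (15−22.42)²/22.42 + (29−32.52)²/32.52 = 20.7478
df = 2
p-value (upper-tail) = 0.00003
→ bracket: p<0.01

p-value bracket: p<0.01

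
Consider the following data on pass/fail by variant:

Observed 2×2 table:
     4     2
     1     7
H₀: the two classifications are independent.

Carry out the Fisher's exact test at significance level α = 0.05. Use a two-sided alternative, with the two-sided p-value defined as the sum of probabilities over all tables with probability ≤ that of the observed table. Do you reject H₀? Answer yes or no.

reject H₀: no

Margins: r₁=6, r₂=8, c₁=5, c₂=9, n=14
p_obs = C(6,4)·C(8,1)/C(14,5); sum pmf over tables with pmf ≤ p_obs
p-value (two-sided) = 0.09091
At α=0.05: p ≥ α → fail to reject H₀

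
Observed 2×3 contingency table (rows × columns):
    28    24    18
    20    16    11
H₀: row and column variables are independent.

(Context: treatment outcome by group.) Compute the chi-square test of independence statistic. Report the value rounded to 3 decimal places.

test statistic = 0.106

Row totals [70, 47], col totals [48, 40, 29], n=117
χ² = (28−28.72)²/28.72 + (24−23.93)²/23.93 + (18−17.35)²/17.35 + (20−19.28)²/19.28 + (16−16.07)²/16.07 + (11−11.65)²/11.65 = 0.1057
df = 2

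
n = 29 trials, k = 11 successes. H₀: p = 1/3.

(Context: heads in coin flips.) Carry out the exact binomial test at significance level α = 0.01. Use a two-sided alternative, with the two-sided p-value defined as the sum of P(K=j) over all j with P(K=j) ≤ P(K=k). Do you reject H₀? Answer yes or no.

reject H₀: no

Exact binomial: n=29, k=11, p₀=1/3=0.3333
P(X=j) = C(n,j)·p₀^j·(1−p₀)^(n−j); p = Σ P(X=j) over j with P(X=j) ≤ P(X=11)
p-value (two-sided) = 0.69397
At α=0.01: p ≥ α → fail to reject H₀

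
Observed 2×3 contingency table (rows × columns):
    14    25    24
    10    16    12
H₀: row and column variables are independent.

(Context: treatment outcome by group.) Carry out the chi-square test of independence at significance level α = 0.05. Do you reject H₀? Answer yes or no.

reject H₀: no

Row totals [63, 38], col totals [24, 41, 36], n=101
χ² = (14−14.97)²/14.97 + (25−25.57)²/25.57 + (24−22.46)²/22.46 + (10−9.03)²/9.03 + (16−15.43)²/15.43 + (12−13.54)²/13.54 = 0.4838
df = 2
p-value (upper-tail) = 0.78513
At α=0.05: p ≥ α → fail to reject H₀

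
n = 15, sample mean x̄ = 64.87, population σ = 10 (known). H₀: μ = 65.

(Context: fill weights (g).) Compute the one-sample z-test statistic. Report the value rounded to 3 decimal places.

test statistic = -0.050

SE = σ/√n = 10/√15 = 2.5820
z = (x̄−μ₀)/SE = (64.87−65)/2.5820 = -0.0503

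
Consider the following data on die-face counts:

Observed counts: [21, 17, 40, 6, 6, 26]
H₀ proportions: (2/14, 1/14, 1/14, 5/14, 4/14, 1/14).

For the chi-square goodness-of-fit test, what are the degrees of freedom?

degrees of freedom = 5

df = k − 1 = 6 − 1 = 5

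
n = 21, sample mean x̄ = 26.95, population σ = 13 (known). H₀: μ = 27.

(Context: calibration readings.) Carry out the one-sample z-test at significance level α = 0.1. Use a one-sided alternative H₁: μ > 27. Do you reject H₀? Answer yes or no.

reject H₀: no

SE = σ/√n = 13/√21 = 2.8368
z = (x̄−μ₀)/SE = (26.95−27)/2.8368 = -0.0176
p-value (one-sided, H₁ greater) = 0.50703
At α=0.1: p ≥ α → fail to reject H₀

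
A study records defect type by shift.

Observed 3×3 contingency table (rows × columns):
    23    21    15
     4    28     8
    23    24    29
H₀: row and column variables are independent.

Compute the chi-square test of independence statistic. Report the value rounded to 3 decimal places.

test statistic = 20.676

Row totals [59, 40, 76], col totals [50, 73, 52], n=175
χ² = (23−16.86)²/16.86 + (21−24.61)²/24.61 + (15−17.53)²/17.53 + (4−11.43)²/11.43 + (28−16.69)²/16.69 + (8−11.89)²/11.89 + (23−21.71)²/21.71 + (24−31.70)²/31.70 + (29−22.58)²/22.58 = 20.6761
df = 4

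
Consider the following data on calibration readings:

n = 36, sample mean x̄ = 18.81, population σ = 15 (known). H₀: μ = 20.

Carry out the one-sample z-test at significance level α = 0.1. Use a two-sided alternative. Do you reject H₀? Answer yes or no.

reject H₀: no

SE = σ/√n = 15/√36 = 2.5000
z = (x̄−μ₀)/SE = (18.81−20)/2.5000 = -0.4760
p-value (two-sided) = 0.63407
At α=0.1: p ≥ α → fail to reject H₀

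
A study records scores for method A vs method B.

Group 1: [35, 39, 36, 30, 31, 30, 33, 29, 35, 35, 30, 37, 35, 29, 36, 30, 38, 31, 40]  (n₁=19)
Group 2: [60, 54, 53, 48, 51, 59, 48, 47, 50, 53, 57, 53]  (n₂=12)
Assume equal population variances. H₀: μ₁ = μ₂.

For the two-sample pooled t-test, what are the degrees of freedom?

df = n₁ + n₂ − 2 = 19 + 12 − 2 = 29

degrees of freedom = 29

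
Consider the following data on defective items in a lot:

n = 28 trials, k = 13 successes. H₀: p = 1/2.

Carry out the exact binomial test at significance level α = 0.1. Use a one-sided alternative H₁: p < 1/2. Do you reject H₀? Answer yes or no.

Exact binomial: n=28, k=13, p₀=1/2=0.5000
P(X≤13) from Σ C(n,i)·p₀^i·(1−p₀)^(n−i)
p-value (one-sided, H₁ less) = 0.42528
At α=0.1: p ≥ α → fail to reject H₀

reject H₀: no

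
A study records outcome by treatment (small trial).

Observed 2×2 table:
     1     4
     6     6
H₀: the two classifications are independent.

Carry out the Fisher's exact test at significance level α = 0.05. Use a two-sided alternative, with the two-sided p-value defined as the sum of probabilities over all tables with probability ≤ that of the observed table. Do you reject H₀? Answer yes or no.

Margins: r₁=5, r₂=12, c₁=7, c₂=10, n=17
p_obs = C(5,1)·C(12,6)/C(17,7); sum pmf over tables with pmf ≤ p_obs
p-value (two-sided) = 0.33824
At α=0.05: p ≥ α → fail to reject H₀

reject H₀: no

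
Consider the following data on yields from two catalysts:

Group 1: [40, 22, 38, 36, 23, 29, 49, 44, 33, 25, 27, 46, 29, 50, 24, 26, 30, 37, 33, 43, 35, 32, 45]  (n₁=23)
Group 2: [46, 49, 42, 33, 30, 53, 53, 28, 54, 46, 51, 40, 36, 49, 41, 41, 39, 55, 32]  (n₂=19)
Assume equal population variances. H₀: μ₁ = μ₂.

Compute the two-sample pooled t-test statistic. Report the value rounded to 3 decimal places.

test statistic = -3.181

x̄₁=34.609, s₁=8.569, n₁=23
x̄₂=43.053, s₂=8.554, n₂=19
s_p² = [22·8.569² + 18·8.554²]/40 = 73.3106
SE = √(s_p²·(1/23+1/19)) = 2.6544
t = (34.609−43.053)/2.6544 = -3.1811
df = 40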